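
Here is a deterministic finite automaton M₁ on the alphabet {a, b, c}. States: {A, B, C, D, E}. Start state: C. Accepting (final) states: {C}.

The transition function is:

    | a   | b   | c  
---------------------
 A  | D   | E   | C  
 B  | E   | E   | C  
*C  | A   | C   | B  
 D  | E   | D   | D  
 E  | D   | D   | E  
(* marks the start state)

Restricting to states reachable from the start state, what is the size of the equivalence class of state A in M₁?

Every state is reachable, so we keep all 5.
P0 = {C} | {A,B,D,E}.
Split {A,B,D,E} by δ(·,c) → {A,B} and {D,E}.
No further refinement is possible. Final partition (3 blocks): {C} | {A,B} | {D,E}.
State A belongs to the block {A,B}, which has 2 states.

2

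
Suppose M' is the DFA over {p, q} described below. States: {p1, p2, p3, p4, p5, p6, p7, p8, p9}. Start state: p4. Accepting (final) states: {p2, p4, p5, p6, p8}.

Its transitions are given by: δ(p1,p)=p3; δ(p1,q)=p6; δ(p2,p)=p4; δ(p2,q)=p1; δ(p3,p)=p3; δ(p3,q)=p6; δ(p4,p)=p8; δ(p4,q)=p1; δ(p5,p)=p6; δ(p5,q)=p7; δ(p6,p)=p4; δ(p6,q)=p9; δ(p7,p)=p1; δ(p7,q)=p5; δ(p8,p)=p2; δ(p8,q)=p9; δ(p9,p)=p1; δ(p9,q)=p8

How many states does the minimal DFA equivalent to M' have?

2

States {p5,p7} cannot be reached from the start state, so discard them.
P0 = {p2,p4,p6,p8} | {p1,p3,p9}.
Stable partition: {p2,p4,p6,p8} | {p1,p3,p9} — 2 equivalence classes.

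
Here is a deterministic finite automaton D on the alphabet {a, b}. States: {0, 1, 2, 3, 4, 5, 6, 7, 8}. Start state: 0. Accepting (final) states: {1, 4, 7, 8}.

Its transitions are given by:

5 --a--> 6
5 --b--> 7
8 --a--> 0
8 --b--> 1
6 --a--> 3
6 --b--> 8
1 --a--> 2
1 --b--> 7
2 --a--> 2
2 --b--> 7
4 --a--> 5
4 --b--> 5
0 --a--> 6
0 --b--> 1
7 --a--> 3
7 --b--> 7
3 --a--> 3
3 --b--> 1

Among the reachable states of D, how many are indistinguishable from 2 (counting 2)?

First remove the unreachable states {4,5}; 7 states remain.
P0 = {1,7,8} | {0,2,3,6}.
The partition is now stable with 2 blocks: {1,7,8} | {0,2,3,6}.
The equivalence class containing 2 is {0,2,3,6}, of size 4.

4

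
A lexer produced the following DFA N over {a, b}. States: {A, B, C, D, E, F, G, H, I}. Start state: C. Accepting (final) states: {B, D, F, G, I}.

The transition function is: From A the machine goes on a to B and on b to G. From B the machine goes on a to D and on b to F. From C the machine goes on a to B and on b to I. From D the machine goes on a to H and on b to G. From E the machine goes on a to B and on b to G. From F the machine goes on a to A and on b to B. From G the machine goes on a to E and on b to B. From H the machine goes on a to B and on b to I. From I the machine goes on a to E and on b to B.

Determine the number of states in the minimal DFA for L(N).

4

Initial partition by acceptance: {B,D,F,G,I} | {A,C,E,H}.
Split {B,D,F,G,I} by δ(·,a) → {D,F,G,I} and {B}.
Refine {D,F,G,I} on symbol b: members go to different blocks, giving {F,G,I} and {D}.
The partition is now stable with 4 blocks: {F,G,I} | {A,C,E,H} | {B} | {D}.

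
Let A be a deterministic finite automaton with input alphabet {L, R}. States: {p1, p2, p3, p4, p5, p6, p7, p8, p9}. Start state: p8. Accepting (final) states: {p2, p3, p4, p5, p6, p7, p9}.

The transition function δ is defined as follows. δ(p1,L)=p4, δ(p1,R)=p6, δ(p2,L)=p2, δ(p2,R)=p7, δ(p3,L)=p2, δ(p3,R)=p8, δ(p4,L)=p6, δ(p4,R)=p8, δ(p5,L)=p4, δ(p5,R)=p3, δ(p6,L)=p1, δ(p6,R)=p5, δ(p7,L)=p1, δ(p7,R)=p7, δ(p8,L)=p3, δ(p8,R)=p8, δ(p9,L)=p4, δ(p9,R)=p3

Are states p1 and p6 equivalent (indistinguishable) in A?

No

First remove the unreachable states {p9}; 8 states remain.
Start with accepting vs non-accepting: {p2,p3,p4,p5,p6,p7} | {p1,p8}.
On input L, block {p2,p3,p4,p5,p6,p7} splits into {p2,p3,p4,p5} and {p6,p7}.
Split {p2,p3,p4,p5} by δ(·,L) → {p2,p3,p5} and {p4}.
On input L, block {p2,p3,p5} splits into {p2,p3} and {p5}.
On input R, block {p2,p3} splits into {p2} and {p3}.
On input L, block {p1,p8} splits into {p1} and {p8}.
Split {p6,p7} by δ(·,R) → {p6} and {p7}.
No further refinement is possible. Final partition (8 blocks): {p2} | {p1} | {p6} | {p4} | {p5} | {p3} | {p8} | {p7}.
p1 and p6 end up in different blocks, so they are distinguishable. For instance, the string 'ε' is accepted from only p6.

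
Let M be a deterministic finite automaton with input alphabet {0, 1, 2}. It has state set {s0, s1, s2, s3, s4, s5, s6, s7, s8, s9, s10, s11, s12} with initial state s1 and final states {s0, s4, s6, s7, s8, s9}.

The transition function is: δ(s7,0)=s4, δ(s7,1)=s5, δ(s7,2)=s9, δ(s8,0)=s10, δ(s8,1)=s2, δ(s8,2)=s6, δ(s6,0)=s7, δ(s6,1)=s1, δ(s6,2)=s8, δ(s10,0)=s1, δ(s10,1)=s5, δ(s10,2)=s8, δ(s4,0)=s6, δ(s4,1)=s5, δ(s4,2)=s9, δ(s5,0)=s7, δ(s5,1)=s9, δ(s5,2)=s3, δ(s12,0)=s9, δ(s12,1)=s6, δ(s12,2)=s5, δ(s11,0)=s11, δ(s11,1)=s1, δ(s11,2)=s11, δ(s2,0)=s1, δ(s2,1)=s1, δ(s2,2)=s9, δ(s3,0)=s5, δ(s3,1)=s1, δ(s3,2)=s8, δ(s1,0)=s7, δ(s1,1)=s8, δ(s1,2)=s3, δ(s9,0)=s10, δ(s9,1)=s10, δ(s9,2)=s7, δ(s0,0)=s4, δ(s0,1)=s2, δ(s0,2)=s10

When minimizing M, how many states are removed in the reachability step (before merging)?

3

No path from s1 leads to s0, s11, s12; the other 10 states are all reachable.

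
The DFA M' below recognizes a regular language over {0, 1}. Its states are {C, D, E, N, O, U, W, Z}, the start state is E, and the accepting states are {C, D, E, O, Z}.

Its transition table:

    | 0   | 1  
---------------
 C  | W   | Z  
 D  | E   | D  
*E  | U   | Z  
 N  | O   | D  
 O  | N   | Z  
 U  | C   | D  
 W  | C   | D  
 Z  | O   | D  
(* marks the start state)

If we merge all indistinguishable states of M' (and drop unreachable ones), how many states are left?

Every state is reachable, so we keep all 8.
Start with accepting vs non-accepting: {C,D,E,O,Z} | {N,U,W}.
Split {C,D,E,O,Z} by δ(·,0) → {C,E,O} and {D,Z}.
No further refinement is possible. Final partition (3 blocks): {C,E,O} | {N,U,W} | {D,Z}.

3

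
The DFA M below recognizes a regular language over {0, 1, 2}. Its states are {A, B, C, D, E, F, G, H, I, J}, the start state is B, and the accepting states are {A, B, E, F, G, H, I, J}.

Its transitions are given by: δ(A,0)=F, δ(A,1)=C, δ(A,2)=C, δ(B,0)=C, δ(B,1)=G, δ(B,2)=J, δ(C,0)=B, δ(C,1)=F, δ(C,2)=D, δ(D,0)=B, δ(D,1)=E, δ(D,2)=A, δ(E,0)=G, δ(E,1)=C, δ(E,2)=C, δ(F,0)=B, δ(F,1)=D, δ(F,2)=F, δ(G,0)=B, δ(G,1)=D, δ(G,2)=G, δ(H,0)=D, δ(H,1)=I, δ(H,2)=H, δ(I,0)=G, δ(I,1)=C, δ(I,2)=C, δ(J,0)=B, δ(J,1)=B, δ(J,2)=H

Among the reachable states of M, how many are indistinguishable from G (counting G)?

2

Start with accepting vs non-accepting: {A,B,E,F,G,H,I,J} | {C,D}.
Split {A,B,E,F,G,H,I,J} by δ(·,0) → {A,E,F,G,I,J} and {B,H}.
On input 0, block {A,E,F,G,I,J} splits into {A,E,I} and {F,G,J}.
On input 1, block {C,D} splits into {C} and {D}.
Refine {B,H} on symbol 0: members go to different blocks, giving {B} and {H}.
Split {F,G,J} by δ(·,1) → {F,G} and {J}.
No further refinement is possible. Final partition (7 blocks): {A,E,I} | {C} | {B} | {F,G} | {D} | {H} | {J}.
The equivalence class containing G is {F,G}, of size 2.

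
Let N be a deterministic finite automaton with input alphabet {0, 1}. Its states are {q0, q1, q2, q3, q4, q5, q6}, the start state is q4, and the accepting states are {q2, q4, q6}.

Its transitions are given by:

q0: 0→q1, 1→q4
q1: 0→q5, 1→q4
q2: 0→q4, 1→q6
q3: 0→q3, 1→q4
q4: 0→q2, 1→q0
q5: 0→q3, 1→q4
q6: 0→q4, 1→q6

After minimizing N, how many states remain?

3

Initial partition by acceptance: {q2,q4,q6} | {q0,q1,q3,q5}.
On input 1, block {q2,q4,q6} splits into {q2,q6} and {q4}.
Stable partition: {q2,q6} | {q0,q1,q3,q5} | {q4} — 3 equivalence classes.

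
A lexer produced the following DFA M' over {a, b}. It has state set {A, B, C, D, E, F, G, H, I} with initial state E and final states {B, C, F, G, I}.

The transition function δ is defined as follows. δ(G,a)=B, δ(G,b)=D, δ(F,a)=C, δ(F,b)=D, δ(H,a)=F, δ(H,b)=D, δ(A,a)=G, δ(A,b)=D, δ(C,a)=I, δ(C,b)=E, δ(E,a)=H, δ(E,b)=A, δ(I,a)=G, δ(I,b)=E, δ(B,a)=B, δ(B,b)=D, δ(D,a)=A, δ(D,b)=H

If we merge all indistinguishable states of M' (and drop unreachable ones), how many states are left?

3

Every state is reachable, so we keep all 9.
Start with accepting vs non-accepting: {B,C,F,G,I} | {A,D,E,H}.
Refine {A,D,E,H} on symbol a: members go to different blocks, giving {A,H} and {D,E}.
No further refinement is possible. Final partition (3 blocks): {B,C,F,G,I} | {A,H} | {D,E}.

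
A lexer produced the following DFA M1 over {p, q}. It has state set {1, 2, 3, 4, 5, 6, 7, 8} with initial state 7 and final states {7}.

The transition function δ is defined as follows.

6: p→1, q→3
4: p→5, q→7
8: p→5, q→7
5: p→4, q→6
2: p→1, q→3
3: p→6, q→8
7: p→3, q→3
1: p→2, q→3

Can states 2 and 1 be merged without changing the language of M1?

Every state is reachable, so we keep all 8.
Initial partition by acceptance: {7} | {1,2,3,4,5,6,8}.
Refine {1,2,3,4,5,6,8} on symbol q: members go to different blocks, giving {1,2,3,5,6} and {4,8}.
On input p, block {1,2,3,5,6} splits into {1,2,3,6} and {5}.
Split {1,2,3,6} by δ(·,q) → {1,2,6} and {3}.
Stable partition: {7} | {1,2,6} | {4,8} | {5} | {3} — 5 equivalence classes.
2 and 1 lie in the same block of the stable partition, so they are equivalent — no string distinguishes them.

Yes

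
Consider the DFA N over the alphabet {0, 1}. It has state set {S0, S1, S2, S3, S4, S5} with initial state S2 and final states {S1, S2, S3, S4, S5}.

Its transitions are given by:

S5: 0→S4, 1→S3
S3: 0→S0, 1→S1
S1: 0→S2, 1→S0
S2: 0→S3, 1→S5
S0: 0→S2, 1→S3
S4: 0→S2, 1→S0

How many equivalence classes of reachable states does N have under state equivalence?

5

All states are reachable from the start state.
Initial partition by acceptance: {S1,S2,S3,S4,S5} | {S0}.
Refine {S1,S2,S3,S4,S5} on symbol 0: members go to different blocks, giving {S1,S2,S4,S5} and {S3}.
Refine {S1,S2,S4,S5} on symbol 0: members go to different blocks, giving {S1,S4,S5} and {S2}.
Split {S1,S4,S5} by δ(·,0) → {S1,S4} and {S5}.
No further refinement is possible. Final partition (5 blocks): {S1,S4} | {S0} | {S3} | {S2} | {S5}.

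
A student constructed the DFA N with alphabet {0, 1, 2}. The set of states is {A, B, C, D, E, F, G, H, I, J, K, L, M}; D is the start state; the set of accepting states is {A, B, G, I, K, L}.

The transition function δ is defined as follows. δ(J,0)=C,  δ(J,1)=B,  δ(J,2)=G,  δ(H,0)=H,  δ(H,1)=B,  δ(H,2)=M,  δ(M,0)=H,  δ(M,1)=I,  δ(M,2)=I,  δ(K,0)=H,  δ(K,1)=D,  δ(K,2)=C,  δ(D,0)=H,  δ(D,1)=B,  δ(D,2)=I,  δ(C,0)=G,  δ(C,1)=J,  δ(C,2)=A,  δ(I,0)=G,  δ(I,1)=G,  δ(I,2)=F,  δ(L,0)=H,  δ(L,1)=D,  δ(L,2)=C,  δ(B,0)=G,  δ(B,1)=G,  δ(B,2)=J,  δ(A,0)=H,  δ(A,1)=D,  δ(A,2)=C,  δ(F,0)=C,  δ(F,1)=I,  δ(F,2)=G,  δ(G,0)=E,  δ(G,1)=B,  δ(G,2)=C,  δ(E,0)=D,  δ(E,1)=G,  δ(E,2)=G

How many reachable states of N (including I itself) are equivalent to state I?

2

States {K,L} cannot be reached from the start state, so discard them.
Start with accepting vs non-accepting: {A,B,G,I} | {C,D,E,F,H,J,M}.
Refine {A,B,G,I} on symbol 0: members go to different blocks, giving {A,G} and {B,I}.
On input 1, block {A,G} splits into {A} and {G}.
Refine {C,D,E,F,H,J,M} on symbol 0: members go to different blocks, giving {D,E,F,H,J,M} and {C}.
On input 0, block {D,E,F,H,J,M} splits into {D,E,H,M} and {F,J}.
Split {D,E,H,M} by δ(·,1) → {D,H,M} and {E}.
Split {D,H,M} by δ(·,2) → {D,M} and {H}.
No further refinement is possible. Final partition (8 blocks): {A} | {D,M} | {B,I} | {G} | {C} | {F,J} | {E} | {H}.
The equivalence class containing I is {B,I}, of size 2.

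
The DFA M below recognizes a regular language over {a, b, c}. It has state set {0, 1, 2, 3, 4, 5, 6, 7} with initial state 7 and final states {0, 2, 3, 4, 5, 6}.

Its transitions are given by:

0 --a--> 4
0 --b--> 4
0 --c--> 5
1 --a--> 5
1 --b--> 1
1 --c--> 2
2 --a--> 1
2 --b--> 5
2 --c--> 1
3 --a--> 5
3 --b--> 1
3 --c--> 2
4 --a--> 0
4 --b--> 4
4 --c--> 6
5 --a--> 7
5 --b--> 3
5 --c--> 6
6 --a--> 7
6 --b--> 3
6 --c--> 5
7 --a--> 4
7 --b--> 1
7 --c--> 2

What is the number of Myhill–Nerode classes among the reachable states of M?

Every state is reachable, so we keep all 8.
Start with accepting vs non-accepting: {0,2,3,4,5,6} | {1,7}.
On input a, block {0,2,3,4,5,6} splits into {0,3,4} and {2,5,6}.
Refine {0,3,4} on symbol a: members go to different blocks, giving {0,4} and {3}.
Refine {1,7} on symbol a: members go to different blocks, giving {1} and {7}.
On input a, block {2,5,6} splits into {5,6} and {2}.
Stable partition: {0,4} | {1} | {5,6} | {3} | {7} | {2} — 6 equivalence classes.

6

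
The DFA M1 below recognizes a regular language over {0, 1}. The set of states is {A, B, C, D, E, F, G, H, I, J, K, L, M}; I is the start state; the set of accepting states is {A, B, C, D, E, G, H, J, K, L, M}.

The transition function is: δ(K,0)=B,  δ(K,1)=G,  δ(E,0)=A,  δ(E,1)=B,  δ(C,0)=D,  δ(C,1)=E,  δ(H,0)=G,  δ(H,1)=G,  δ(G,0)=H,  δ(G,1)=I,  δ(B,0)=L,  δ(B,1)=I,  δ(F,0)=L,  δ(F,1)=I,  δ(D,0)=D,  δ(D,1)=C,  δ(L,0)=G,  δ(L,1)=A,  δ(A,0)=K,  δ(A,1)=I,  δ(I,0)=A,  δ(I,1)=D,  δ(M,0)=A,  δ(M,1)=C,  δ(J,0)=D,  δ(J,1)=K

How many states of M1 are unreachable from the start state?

3

BFS from I reaches {A, B, C, D, E, G, H, I, K, L}; the 3 state(s) F, J, M are never visited.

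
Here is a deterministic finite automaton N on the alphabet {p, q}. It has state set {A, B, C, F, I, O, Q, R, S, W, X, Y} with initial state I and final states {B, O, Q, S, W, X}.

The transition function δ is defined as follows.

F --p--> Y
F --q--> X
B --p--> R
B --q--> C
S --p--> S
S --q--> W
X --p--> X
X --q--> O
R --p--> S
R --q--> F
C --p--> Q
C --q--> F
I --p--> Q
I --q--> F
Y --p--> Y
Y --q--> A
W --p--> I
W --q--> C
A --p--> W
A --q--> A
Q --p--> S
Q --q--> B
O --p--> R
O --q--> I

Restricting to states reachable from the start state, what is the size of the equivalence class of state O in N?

3

Start with accepting vs non-accepting: {B,O,Q,S,W,X} | {A,C,F,I,R,Y}.
Refine {B,O,Q,S,W,X} on symbol p: members go to different blocks, giving {B,O,W} and {Q,S,X}.
Refine {A,C,F,I,R,Y} on symbol p: members go to different blocks, giving {C,I,R} and {F,Y} and {A}.
Refine {F,Y} on symbol q: members go to different blocks, giving {F} and {Y}.
Stable partition: {B,O,W} | {C,I,R} | {Q,S,X} | {F} | {A} | {Y} — 6 equivalence classes.
The equivalence class containing O is {B,O,W}, of size 3.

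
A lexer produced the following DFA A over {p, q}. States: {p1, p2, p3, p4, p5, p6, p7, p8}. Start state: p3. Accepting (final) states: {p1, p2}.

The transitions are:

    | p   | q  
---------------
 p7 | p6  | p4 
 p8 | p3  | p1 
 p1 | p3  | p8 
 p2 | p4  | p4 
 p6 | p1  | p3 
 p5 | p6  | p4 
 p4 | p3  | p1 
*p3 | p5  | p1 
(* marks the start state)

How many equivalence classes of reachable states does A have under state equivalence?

5

First remove the unreachable states {p2,p7}; 6 states remain.
Initial partition by acceptance: {p1} | {p3,p4,p5,p6,p8}.
Split {p3,p4,p5,p6,p8} by δ(·,p) → {p3,p4,p5,p8} and {p6}.
Split {p3,p4,p5,p8} by δ(·,p) → {p3,p4,p8} and {p5}.
Split {p3,p4,p8} by δ(·,p) → {p4,p8} and {p3}.
The partition is now stable with 5 blocks: {p1} | {p4,p8} | {p6} | {p5} | {p3}.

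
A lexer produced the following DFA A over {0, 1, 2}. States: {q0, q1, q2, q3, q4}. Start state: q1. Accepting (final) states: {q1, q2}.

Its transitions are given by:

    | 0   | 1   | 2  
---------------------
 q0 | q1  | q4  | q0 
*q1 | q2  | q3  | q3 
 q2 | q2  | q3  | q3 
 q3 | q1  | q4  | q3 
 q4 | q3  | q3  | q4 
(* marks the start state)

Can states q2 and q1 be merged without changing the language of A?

First remove the unreachable states {q0}; 4 states remain.
P0 = {q1,q2} | {q3,q4}.
On input 0, block {q3,q4} splits into {q3} and {q4}.
Stable partition: {q1,q2} | {q3} | {q4} — 3 equivalence classes.
q2 and q1 lie in the same block of the stable partition, so they are equivalent — no string distinguishes them.

Yes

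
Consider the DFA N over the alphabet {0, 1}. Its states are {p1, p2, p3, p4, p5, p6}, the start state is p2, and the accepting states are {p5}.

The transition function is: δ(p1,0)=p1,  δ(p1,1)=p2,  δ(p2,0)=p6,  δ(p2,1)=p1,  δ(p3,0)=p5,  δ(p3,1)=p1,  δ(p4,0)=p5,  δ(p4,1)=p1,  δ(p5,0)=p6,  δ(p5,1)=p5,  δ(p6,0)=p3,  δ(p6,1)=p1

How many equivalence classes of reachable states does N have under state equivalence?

5

States {p4} cannot be reached from the start state, so discard them.
Initial partition by acceptance: {p5} | {p1,p2,p3,p6}.
Split {p1,p2,p3,p6} by δ(·,0) → {p1,p2,p6} and {p3}.
Split {p1,p2,p6} by δ(·,0) → {p1,p2} and {p6}.
Split {p1,p2} by δ(·,0) → {p1} and {p2}.
Stable partition: {p5} | {p1} | {p3} | {p6} | {p2} — 5 equivalence classes.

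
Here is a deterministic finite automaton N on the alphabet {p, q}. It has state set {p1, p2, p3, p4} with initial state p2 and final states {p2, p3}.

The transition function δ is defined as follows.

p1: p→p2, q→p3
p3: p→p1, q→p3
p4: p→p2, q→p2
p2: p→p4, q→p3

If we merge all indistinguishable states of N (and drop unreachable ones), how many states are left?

2

Every state is reachable, so we keep all 4.
P0 = {p2,p3} | {p1,p4}.
Stable partition: {p2,p3} | {p1,p4} — 2 equivalence classes.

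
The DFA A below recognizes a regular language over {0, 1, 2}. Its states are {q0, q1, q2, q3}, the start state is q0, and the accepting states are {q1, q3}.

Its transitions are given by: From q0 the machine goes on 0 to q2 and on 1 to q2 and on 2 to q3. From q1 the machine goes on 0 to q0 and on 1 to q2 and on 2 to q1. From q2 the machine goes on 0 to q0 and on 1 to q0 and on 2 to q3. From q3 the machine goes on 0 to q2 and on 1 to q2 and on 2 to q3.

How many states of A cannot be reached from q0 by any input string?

1

No path from q0 leads to q1; the other 3 states are all reachable.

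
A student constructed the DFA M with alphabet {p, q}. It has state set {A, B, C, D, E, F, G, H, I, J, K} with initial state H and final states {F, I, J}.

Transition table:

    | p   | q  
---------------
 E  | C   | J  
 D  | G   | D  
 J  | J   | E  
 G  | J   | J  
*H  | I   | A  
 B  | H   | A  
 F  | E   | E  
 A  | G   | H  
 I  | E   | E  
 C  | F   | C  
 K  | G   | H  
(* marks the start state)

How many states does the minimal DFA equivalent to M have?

7

Reachable states from the start: {A,C,E,F,G,H,I,J}. Unreachable: {B,D,K} — drop them.
P0 = {F,I,J} | {A,C,E,G,H}.
Refine {F,I,J} on symbol p: members go to different blocks, giving {F,I} and {J}.
Refine {A,C,E,G,H} on symbol p: members go to different blocks, giving {A,E} and {C,H} and {G}.
Split {A,E} by δ(·,p) → {A} and {E}.
On input q, block {C,H} splits into {C} and {H}.
Stable partition: {F,I} | {A} | {J} | {C} | {G} | {E} | {H} — 7 equivalence classes.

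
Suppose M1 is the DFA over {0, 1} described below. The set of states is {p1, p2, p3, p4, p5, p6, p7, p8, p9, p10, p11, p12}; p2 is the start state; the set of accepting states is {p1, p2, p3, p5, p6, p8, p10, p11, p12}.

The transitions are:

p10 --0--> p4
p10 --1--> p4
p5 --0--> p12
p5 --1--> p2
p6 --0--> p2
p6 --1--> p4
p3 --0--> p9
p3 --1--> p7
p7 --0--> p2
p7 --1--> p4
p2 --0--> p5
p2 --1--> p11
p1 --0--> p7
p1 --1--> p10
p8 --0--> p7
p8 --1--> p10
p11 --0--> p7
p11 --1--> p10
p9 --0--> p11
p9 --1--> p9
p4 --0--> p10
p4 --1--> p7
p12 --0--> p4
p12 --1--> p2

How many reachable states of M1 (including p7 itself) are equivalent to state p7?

States {p1,p3,p6,p8,p9} cannot be reached from the start state, so discard them.
Start with accepting vs non-accepting: {p2,p5,p10,p11,p12} | {p4,p7}.
On input 0, block {p2,p5,p10,p11,p12} splits into {p10,p11,p12} and {p2,p5}.
Split {p10,p11,p12} by δ(·,1) → {p10} and {p11} and {p12}.
Split {p4,p7} by δ(·,0) → {p4} and {p7}.
On input 0, block {p2,p5} splits into {p2} and {p5}.
Stable partition: {p10} | {p4} | {p2} | {p11} | {p12} | {p7} | {p5} — 7 equivalence classes.
The equivalence class containing p7 is {p7}, of size 1.

1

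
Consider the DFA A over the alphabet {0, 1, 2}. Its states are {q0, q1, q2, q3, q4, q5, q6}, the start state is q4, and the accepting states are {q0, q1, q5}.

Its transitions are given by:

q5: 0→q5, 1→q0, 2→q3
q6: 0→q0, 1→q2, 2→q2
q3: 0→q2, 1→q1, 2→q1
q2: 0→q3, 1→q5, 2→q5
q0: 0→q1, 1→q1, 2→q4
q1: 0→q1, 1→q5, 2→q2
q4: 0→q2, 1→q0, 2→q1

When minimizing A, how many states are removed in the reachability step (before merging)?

Starting at q4 and following transitions, the reachable set is {q0, q1, q2, q3, q4, q5}. That leaves q6 unreachable — 1 in total.

1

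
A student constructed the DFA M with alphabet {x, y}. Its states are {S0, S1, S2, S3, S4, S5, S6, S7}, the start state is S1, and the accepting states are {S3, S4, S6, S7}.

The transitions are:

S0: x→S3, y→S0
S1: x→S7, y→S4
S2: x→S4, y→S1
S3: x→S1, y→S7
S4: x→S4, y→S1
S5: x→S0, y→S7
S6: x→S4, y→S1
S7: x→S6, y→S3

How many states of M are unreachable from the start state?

Starting at S1 and following transitions, the reachable set is {S1, S3, S4, S6, S7}. That leaves S0, S2, S5 unreachable — 3 in total.

3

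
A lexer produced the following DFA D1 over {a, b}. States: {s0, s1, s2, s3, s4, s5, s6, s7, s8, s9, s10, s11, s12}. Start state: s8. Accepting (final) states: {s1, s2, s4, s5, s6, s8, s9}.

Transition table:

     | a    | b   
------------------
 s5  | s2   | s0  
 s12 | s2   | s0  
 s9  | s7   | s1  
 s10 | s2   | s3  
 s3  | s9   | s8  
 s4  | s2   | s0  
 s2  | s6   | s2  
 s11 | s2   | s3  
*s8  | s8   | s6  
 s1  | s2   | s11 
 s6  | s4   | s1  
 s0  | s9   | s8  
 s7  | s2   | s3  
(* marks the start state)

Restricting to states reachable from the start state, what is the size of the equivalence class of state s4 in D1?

Reachable states from the start: {s0,s1,s2,s3,s4,s6,s7,s8,s9,s11}. Unreachable: {s5,s10,s12} — drop them.
Initial partition by acceptance: {s1,s2,s4,s6,s8,s9} | {s0,s3,s7,s11}.
Refine {s1,s2,s4,s6,s8,s9} on symbol a: members go to different blocks, giving {s1,s2,s4,s6,s8} and {s9}.
Refine {s1,s2,s4,s6,s8} on symbol b: members go to different blocks, giving {s2,s6,s8} and {s1,s4}.
Split {s2,s6,s8} by δ(·,a) → {s2,s8} and {s6}.
Refine {s2,s8} on symbol a: members go to different blocks, giving {s2} and {s8}.
On input a, block {s0,s3,s7,s11} splits into {s0,s3} and {s7,s11}.
Split {s1,s4} by δ(·,b) → {s1} and {s4}.
No further refinement is possible. Final partition (8 blocks): {s2} | {s0,s3} | {s9} | {s1} | {s6} | {s8} | {s7,s11} | {s4}.
State s4 belongs to the block {s4}, which has 1 states.

1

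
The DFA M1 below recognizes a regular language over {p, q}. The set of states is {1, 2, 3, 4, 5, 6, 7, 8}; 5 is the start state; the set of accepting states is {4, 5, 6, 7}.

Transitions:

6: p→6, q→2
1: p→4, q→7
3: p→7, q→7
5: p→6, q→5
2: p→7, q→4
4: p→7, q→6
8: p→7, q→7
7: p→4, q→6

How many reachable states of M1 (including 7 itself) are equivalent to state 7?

2

States {1,3,8} cannot be reached from the start state, so discard them.
P0 = {4,5,6,7} | {2}.
Refine {4,5,6,7} on symbol q: members go to different blocks, giving {4,5,7} and {6}.
Refine {4,5,7} on symbol p: members go to different blocks, giving {4,7} and {5}.
Stable partition: {4,7} | {2} | {6} | {5} — 4 equivalence classes.
State 7 belongs to the block {4,7}, which has 2 states.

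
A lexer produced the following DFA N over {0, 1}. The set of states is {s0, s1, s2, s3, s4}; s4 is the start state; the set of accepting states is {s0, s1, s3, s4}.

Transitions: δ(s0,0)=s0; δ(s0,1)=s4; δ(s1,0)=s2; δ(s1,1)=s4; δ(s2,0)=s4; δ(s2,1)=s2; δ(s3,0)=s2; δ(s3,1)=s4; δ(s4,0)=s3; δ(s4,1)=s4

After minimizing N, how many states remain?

First remove the unreachable states {s0,s1}; 3 states remain.
Initial partition by acceptance: {s3,s4} | {s2}.
Refine {s3,s4} on symbol 0: members go to different blocks, giving {s3} and {s4}.
No further refinement is possible. Final partition (3 blocks): {s3} | {s2} | {s4}.

3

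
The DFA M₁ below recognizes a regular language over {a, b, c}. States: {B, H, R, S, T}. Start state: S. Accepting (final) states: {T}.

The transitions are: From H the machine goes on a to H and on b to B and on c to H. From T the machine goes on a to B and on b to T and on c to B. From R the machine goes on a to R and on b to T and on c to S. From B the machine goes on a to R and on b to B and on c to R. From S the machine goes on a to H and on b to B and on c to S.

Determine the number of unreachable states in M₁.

0

Every one of the 5 states is reachable from S.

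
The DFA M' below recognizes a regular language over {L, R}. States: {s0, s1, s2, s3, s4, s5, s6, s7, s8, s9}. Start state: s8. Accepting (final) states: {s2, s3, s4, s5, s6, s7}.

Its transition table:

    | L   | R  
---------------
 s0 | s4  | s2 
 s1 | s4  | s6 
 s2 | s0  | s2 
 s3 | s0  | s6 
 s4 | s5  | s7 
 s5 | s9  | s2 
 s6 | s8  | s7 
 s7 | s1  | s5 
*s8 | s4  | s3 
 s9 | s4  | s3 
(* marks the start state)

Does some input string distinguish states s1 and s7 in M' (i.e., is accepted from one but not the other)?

Yes

Every state is reachable, so we keep all 10.
Start with accepting vs non-accepting: {s2,s3,s4,s5,s6,s7} | {s0,s1,s8,s9}.
Refine {s2,s3,s4,s5,s6,s7} on symbol L: members go to different blocks, giving {s2,s3,s5,s6,s7} and {s4}.
The partition is now stable with 3 blocks: {s2,s3,s5,s6,s7} | {s0,s1,s8,s9} | {s4}.
s1 and s7 end up in different blocks, so they are distinguishable. For instance, the string 'ε' is accepted from only s7.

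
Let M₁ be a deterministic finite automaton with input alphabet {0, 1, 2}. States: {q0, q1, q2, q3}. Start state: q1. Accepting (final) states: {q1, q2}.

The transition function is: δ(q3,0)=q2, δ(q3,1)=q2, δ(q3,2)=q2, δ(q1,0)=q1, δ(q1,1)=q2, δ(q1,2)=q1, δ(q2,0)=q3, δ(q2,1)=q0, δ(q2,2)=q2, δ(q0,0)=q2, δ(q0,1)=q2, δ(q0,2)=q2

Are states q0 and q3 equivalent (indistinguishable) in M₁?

Yes

All states are reachable from the start state.
P0 = {q1,q2} | {q0,q3}.
Refine {q1,q2} on symbol 0: members go to different blocks, giving {q1} and {q2}.
Stable partition: {q1} | {q0,q3} | {q2} — 3 equivalence classes.
q0 and q3 lie in the same block of the stable partition, so they are equivalent — no string distinguishes them.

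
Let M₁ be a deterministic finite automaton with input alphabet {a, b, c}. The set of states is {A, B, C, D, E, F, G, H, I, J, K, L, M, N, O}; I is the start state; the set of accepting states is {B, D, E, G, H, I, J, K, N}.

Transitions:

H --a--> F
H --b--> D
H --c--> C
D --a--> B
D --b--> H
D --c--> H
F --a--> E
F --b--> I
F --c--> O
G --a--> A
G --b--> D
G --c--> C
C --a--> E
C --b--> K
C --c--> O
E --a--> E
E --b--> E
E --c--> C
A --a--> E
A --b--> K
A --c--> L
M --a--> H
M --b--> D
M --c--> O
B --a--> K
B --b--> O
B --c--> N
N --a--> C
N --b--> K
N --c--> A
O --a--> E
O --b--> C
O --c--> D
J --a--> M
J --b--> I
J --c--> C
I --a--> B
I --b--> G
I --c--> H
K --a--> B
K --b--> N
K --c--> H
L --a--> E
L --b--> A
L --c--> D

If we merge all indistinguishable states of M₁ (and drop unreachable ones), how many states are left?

States {J,M} cannot be reached from the start state, so discard them.
Start with accepting vs non-accepting: {B,D,E,G,H,I,K,N} | {A,C,F,L,O}.
Refine {B,D,E,G,H,I,K,N} on symbol a: members go to different blocks, giving {B,D,E,I,K} and {G,H,N}.
Refine {B,D,E,I,K} on symbol b: members go to different blocks, giving {D,I,K} and {B} and {E}.
Split {A,C,F,L,O} by δ(·,b) → {A,C,F} and {L,O}.
The partition is now stable with 6 blocks: {D,I,K} | {A,C,F} | {G,H,N} | {B} | {E} | {L,O}.

6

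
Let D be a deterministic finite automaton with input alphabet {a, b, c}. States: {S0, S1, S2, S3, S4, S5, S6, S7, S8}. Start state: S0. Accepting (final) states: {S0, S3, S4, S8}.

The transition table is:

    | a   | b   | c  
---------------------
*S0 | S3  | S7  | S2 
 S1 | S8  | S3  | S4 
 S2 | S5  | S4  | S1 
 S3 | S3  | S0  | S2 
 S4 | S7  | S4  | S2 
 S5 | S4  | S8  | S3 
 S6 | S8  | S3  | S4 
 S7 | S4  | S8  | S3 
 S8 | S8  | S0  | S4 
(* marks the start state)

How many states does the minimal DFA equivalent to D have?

States {S6} cannot be reached from the start state, so discard them.
P0 = {S0,S3,S4,S8} | {S1,S2,S5,S7}.
Split {S0,S3,S4,S8} by δ(·,a) → {S0,S3,S8} and {S4}.
Refine {S0,S3,S8} on symbol b: members go to different blocks, giving {S3,S8} and {S0}.
Split {S3,S8} by δ(·,c) → {S3} and {S8}.
Split {S1,S2,S5,S7} by δ(·,a) → {S5,S7} and {S1} and {S2}.
The partition is now stable with 7 blocks: {S3} | {S5,S7} | {S4} | {S0} | {S8} | {S1} | {S2}.

7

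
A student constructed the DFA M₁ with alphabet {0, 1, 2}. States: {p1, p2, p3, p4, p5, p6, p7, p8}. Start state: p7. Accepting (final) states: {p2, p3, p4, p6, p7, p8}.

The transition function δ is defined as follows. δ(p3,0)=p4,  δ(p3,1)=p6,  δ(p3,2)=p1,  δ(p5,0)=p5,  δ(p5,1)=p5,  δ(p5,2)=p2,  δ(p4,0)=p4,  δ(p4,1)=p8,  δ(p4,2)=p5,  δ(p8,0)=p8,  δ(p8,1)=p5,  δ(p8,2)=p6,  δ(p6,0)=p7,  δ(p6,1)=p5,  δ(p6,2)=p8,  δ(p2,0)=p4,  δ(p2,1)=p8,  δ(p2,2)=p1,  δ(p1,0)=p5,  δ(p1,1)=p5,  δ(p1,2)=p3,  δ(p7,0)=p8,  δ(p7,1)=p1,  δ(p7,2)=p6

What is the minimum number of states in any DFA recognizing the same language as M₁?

3

Start with accepting vs non-accepting: {p2,p3,p4,p6,p7,p8} | {p1,p5}.
Split {p2,p3,p4,p6,p7,p8} by δ(·,1) → {p2,p3,p4} and {p6,p7,p8}.
No further refinement is possible. Final partition (3 blocks): {p2,p3,p4} | {p1,p5} | {p6,p7,p8}.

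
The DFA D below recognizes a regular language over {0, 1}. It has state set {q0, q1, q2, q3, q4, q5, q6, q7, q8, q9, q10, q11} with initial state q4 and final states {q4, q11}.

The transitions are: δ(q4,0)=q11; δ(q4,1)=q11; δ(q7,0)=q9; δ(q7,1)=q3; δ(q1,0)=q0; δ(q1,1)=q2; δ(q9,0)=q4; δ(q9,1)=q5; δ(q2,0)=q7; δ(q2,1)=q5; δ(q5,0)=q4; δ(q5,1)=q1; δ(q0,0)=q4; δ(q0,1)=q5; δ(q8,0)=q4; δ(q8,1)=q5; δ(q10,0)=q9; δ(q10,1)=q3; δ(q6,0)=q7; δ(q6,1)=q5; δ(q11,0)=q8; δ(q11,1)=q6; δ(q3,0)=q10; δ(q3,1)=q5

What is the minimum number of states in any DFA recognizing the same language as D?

6

Every state is reachable, so we keep all 12.
Start with accepting vs non-accepting: {q4,q11} | {q0,q1,q2,q3,q5,q6,q7,q8,q9,q10}.
Refine {q4,q11} on symbol 0: members go to different blocks, giving {q4} and {q11}.
Split {q0,q1,q2,q3,q5,q6,q7,q8,q9,q10} by δ(·,0) → {q1,q2,q3,q6,q7,q10} and {q0,q5,q8,q9}.
On input 0, block {q1,q2,q3,q6,q7,q10} splits into {q1,q7,q10} and {q2,q3,q6}.
Split {q0,q5,q8,q9} by δ(·,1) → {q0,q8,q9} and {q5}.
The partition is now stable with 6 blocks: {q4} | {q1,q7,q10} | {q11} | {q0,q8,q9} | {q2,q3,q6} | {q5}.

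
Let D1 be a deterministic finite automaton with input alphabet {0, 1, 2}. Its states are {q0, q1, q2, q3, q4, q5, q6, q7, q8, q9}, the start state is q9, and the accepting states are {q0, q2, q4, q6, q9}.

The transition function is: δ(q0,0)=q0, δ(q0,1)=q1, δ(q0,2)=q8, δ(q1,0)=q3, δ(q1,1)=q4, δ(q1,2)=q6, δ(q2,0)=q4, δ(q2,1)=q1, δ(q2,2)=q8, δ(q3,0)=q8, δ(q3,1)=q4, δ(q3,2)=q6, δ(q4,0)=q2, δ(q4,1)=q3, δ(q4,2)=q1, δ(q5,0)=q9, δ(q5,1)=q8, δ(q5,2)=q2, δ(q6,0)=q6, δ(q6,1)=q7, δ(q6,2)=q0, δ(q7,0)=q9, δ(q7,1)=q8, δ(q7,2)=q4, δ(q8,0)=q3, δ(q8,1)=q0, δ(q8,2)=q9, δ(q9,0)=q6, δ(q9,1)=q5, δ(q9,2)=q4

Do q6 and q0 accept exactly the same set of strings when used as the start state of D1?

Every state is reachable, so we keep all 10.
P0 = {q0,q2,q4,q6,q9} | {q1,q3,q5,q7,q8}.
Split {q0,q2,q4,q6,q9} by δ(·,2) → {q0,q2,q4} and {q6,q9}.
Refine {q1,q3,q5,q7,q8} on symbol 0: members go to different blocks, giving {q1,q3,q8} and {q5,q7}.
Stable partition: {q0,q2,q4} | {q1,q3,q8} | {q6,q9} | {q5,q7} — 4 equivalence classes.
q6 and q0 end up in different blocks, so they are distinguishable. For instance, the string '2' is accepted from only q6.

No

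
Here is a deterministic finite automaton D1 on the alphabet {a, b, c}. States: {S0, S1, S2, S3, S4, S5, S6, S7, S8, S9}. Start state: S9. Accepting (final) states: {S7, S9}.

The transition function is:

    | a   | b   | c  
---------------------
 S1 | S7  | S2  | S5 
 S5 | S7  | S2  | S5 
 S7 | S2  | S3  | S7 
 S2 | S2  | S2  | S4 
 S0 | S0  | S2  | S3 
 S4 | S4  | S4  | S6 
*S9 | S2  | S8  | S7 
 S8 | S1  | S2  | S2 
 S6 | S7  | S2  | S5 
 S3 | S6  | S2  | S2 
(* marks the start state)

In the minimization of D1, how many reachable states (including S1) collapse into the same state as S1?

3

States {S0} cannot be reached from the start state, so discard them.
P0 = {S7,S9} | {S1,S2,S3,S4,S5,S6,S8}.
Refine {S1,S2,S3,S4,S5,S6,S8} on symbol a: members go to different blocks, giving {S2,S3,S4,S8} and {S1,S5,S6}.
On input a, block {S2,S3,S4,S8} splits into {S2,S4} and {S3,S8}.
Refine {S2,S4} on symbol c: members go to different blocks, giving {S2} and {S4}.
Stable partition: {S7,S9} | {S2} | {S1,S5,S6} | {S3,S8} | {S4} — 5 equivalence classes.
State S1 belongs to the block {S1,S5,S6}, which has 3 states.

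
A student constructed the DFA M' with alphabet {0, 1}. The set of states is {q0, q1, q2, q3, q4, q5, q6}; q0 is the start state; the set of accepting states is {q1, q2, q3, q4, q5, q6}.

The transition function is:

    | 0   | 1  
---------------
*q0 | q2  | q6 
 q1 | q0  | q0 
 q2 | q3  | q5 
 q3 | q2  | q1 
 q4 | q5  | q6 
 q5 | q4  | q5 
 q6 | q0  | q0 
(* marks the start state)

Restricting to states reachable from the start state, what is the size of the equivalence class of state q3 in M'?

Every state is reachable, so we keep all 7.
P0 = {q1,q2,q3,q4,q5,q6} | {q0}.
Refine {q1,q2,q3,q4,q5,q6} on symbol 0: members go to different blocks, giving {q2,q3,q4,q5} and {q1,q6}.
Refine {q2,q3,q4,q5} on symbol 1: members go to different blocks, giving {q2,q5} and {q3,q4}.
No further refinement is possible. Final partition (4 blocks): {q2,q5} | {q0} | {q1,q6} | {q3,q4}.
The equivalence class containing q3 is {q3,q4}, of size 2.

2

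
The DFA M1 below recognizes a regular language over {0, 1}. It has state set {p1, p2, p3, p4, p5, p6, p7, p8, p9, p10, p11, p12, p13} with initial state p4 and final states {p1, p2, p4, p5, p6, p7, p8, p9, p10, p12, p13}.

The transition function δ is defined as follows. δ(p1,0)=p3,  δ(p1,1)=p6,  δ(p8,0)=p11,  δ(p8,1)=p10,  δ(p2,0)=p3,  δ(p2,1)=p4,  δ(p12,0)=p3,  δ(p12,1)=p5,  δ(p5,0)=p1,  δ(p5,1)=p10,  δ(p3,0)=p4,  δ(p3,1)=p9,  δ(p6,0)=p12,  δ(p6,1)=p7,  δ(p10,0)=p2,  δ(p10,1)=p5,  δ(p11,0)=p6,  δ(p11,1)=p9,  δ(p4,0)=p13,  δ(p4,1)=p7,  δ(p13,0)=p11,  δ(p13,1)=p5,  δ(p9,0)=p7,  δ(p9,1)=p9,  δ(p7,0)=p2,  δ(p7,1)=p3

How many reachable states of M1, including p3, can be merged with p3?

Reachable states from the start: {p1,p2,p3,p4,p5,p6,p7,p9,p10,p11,p12,p13}. Unreachable: {p8} — drop them.
Start with accepting vs non-accepting: {p1,p2,p4,p5,p6,p7,p9,p10,p12,p13} | {p3,p11}.
Refine {p1,p2,p4,p5,p6,p7,p9,p10,p12,p13} on symbol 0: members go to different blocks, giving {p4,p5,p6,p7,p9,p10} and {p1,p2,p12,p13}.
Split {p4,p5,p6,p7,p9,p10} by δ(·,0) → {p4,p5,p6,p7,p10} and {p9}.
On input 1, block {p4,p5,p6,p7,p10} splits into {p4,p5,p6,p10} and {p7}.
Refine {p4,p5,p6,p10} on symbol 1: members go to different blocks, giving {p4,p6} and {p5,p10}.
Refine {p1,p2,p12,p13} on symbol 1: members go to different blocks, giving {p1,p2} and {p12,p13}.
The partition is now stable with 7 blocks: {p4,p6} | {p3,p11} | {p1,p2} | {p9} | {p7} | {p5,p10} | {p12,p13}.
The equivalence class containing p3 is {p3,p11}, of size 2.

2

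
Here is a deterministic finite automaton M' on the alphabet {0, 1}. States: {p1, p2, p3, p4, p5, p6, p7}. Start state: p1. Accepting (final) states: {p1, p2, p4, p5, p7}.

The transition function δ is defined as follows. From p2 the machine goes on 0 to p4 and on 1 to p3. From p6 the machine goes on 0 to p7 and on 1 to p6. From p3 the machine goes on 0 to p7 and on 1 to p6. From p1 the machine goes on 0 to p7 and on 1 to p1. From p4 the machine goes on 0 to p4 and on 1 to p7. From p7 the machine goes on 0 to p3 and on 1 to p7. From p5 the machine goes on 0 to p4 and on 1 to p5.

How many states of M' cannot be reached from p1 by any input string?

3

Starting at p1 and following transitions, the reachable set is {p1, p3, p6, p7}. That leaves p2, p4, p5 unreachable — 3 in total.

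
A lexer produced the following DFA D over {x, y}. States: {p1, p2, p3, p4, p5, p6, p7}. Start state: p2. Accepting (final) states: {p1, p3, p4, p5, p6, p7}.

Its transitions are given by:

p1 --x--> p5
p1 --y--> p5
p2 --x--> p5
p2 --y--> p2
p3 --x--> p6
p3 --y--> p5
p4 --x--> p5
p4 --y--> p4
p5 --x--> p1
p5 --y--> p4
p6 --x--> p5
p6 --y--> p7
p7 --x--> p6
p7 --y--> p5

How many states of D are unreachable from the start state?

No path from p2 leads to p3, p6, p7; the other 4 states are all reachable.

3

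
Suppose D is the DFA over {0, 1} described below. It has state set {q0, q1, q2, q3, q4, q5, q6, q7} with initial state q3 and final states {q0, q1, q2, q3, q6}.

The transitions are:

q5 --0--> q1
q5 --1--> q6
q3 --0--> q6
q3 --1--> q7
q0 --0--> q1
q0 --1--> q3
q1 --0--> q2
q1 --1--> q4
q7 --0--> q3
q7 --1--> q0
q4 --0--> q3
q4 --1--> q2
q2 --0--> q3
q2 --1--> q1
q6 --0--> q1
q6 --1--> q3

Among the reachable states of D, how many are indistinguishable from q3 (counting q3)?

States {q5} cannot be reached from the start state, so discard them.
Start with accepting vs non-accepting: {q0,q1,q2,q3,q6} | {q4,q7}.
Refine {q0,q1,q2,q3,q6} on symbol 1: members go to different blocks, giving {q0,q2,q6} and {q1,q3}.
Stable partition: {q0,q2,q6} | {q4,q7} | {q1,q3} — 3 equivalence classes.
The equivalence class containing q3 is {q1,q3}, of size 2.

2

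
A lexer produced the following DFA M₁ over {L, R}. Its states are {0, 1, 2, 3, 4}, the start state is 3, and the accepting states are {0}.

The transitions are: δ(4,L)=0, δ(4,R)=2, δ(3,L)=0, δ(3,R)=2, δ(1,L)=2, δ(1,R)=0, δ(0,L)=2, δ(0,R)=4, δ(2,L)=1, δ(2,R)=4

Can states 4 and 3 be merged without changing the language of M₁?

Yes

All states are reachable from the start state.
Initial partition by acceptance: {0} | {1,2,3,4}.
Refine {1,2,3,4} on symbol L: members go to different blocks, giving {1,2} and {3,4}.
Split {1,2} by δ(·,R) → {1} and {2}.
No further refinement is possible. Final partition (4 blocks): {0} | {1} | {3,4} | {2}.
4 and 3 lie in the same block of the stable partition, so they are equivalent — no string distinguishes them.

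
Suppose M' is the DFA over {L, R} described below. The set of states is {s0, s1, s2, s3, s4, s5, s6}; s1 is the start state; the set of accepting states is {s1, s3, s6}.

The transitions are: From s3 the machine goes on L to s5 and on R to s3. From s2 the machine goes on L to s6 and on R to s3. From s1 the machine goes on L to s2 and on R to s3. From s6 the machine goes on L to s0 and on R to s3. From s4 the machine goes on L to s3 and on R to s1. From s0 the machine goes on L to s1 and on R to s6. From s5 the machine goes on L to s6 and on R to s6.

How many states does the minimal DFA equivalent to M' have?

2

First remove the unreachable states {s4}; 6 states remain.
Initial partition by acceptance: {s1,s3,s6} | {s0,s2,s5}.
No further refinement is possible. Final partition (2 blocks): {s1,s3,s6} | {s0,s2,s5}.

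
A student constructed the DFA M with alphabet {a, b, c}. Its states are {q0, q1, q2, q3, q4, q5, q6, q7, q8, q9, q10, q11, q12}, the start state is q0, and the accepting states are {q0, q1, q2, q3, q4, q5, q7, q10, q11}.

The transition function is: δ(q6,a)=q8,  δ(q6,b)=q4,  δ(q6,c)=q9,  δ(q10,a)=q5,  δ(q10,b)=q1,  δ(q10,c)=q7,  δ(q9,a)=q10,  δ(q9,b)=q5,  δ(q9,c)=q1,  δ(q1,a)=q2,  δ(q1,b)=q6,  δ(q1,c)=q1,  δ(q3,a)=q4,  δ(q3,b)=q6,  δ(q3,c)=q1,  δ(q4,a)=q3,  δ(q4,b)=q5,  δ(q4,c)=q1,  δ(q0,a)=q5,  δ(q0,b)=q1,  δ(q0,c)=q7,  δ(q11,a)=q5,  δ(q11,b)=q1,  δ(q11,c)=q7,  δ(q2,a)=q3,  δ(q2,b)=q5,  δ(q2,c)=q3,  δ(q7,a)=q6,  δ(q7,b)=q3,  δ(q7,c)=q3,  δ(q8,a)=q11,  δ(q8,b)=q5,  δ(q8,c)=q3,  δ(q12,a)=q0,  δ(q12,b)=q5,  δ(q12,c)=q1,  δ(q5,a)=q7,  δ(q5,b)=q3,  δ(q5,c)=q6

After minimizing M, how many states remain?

States {q12} cannot be reached from the start state, so discard them.
P0 = {q0,q1,q2,q3,q4,q5,q7,q10,q11} | {q6,q8,q9}.
Split {q0,q1,q2,q3,q4,q5,q7,q10,q11} by δ(·,a) → {q0,q1,q2,q3,q4,q5,q10,q11} and {q7}.
Split {q0,q1,q2,q3,q4,q5,q10,q11} by δ(·,a) → {q0,q1,q2,q3,q4,q10,q11} and {q5}.
Refine {q0,q1,q2,q3,q4,q10,q11} on symbol a: members go to different blocks, giving {q1,q2,q3,q4} and {q0,q10,q11}.
Refine {q1,q2,q3,q4} on symbol b: members go to different blocks, giving {q1,q3} and {q2,q4}.
Split {q6,q8,q9} by δ(·,a) → {q8,q9} and {q6}.
The partition is now stable with 7 blocks: {q1,q3} | {q8,q9} | {q7} | {q5} | {q0,q10,q11} | {q2,q4} | {q6}.

7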